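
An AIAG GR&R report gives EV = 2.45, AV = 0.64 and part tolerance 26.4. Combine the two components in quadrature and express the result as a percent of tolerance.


GRR = sqrt(EV^2 + AV^2) = sqrt(2.45^2 + 0.64^2) = 2.5322125
%GRR = GRR / tol * 100 = 2.5322125 / 26.4 * 100
%GRR = 9.5917

9.5917


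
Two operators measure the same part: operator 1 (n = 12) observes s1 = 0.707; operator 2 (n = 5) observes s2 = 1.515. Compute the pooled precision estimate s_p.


s_p = sqrt(((n1-1)*s1^2 + (n2-1)*s2^2) / (n1+n2-2))
numerator = (12-1)*0.707^2 + (5-1)*1.515^2 = 5.498339 + 9.1809 = 14.679239
denominator = 12 + 5 - 2 = 15
s_p^2 = 14.679239 / 15 = 0.97861593
s_p = sqrt(0.97861593) = 0.9893

0.9893


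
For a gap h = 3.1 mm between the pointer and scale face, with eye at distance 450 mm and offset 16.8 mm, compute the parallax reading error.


error = h * offset / d
= 3.1 * 16.8 / 450
= 0.1157

0.1157


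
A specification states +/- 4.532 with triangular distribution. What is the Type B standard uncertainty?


u_B = half_width / sqrt(6)
u_B = 4.532 / 2.4494897
u_B = 1.8502

1.8502


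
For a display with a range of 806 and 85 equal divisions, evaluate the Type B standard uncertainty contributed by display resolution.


resolution = range / divisions
resolution = 806 / 85 = 9.4823529
u_res = resolution / (2*sqrt(3))
u_res = 9.4823529 / 3.4641016
u_res = 2.7373

2.7373


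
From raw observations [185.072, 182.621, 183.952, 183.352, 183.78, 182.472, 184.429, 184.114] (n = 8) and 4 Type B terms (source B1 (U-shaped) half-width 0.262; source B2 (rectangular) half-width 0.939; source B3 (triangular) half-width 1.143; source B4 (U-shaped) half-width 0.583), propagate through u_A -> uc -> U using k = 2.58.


mean = (185.072 + 182.621 + 183.952 + 183.352 + 183.78 + 182.472 + 184.429 + 184.114) / 8 = 183.724
s = sqrt(sum((x - mean)^2)/(n-1)) = 0.88186863
u_A = s / sqrt(n) = 0.88186863 / sqrt(8) = 0.31178764
u_B1 = 0.262 / sqrt(2) = 0.18526198
u_B2 = 0.939 / sqrt(3) = 0.5421319
u_B3 = 1.143 / sqrt(6) = 0.4666278
u_B4 = 0.583 / sqrt(2) = 0.41224325
uc = sqrt(0.31178764^2 + 0.18526198^2 + 0.5421319^2 + 0.4666278^2 + 0.41224325^2) = 0.90173529
U = k * uc = 2.58 * 0.90173529
U = 2.3265

2.3265


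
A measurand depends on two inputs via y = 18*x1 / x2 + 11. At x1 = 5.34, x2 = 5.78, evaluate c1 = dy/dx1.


y = 18*x1 / x2 + 11
dy/dx1 = 18/x2
Evaluate at x2 = 5.78: c1 = 18 / 5.78
c1 = 3.1142

3.1142


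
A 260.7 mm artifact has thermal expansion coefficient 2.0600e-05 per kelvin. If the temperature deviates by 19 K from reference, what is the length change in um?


dL = L * alpha * dT
= 260.7 * 2.0600e-05 * 19
= 0.1020380 mm
dL_um = 0.1020380 * 1000 = 102.0380 um

102.0380


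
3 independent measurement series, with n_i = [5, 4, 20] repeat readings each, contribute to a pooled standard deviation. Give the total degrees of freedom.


nu = sum_i (n_i - 1)
nu = ((5 - 1) + (4 - 1) + (20 - 1))
nu = 4 + 3 + 19
nu = 26

26


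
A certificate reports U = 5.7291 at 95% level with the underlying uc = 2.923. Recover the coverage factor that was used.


k = U / uc
k = 5.7291 / 2.923
k = 1.96

1.96


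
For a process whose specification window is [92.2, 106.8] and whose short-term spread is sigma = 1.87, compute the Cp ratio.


Cp = (USL - LSL) / (6 * sigma)
= (106.8 - 92.2) / (6 * 1.87)
= 14.6000 / 11.2200
= 1.3012

1.3012


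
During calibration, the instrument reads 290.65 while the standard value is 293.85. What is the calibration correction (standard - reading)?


Correction = standard - reading
= 293.85 - 290.65
= 3.2000

3.2000


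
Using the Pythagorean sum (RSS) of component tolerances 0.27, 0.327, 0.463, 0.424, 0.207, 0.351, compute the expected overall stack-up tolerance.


RSS = sqrt(0.27^2 + 0.327^2 + 0.463^2 + 0.424^2 + 0.207^2 + 0.351^2)
= sqrt(0.740024)
= 0.8602

0.8602


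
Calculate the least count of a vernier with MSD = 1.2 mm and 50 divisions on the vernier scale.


LC = MSD / n_div
= 1.2 / 50
= 0.0240

0.0240


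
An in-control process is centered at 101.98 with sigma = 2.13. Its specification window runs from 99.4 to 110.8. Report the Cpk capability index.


Cpu = (USL - mean) / (3*sigma) = (110.8 - 101.98) / (3*2.13) = 1.3803
Cpl = (mean - LSL) / (3*sigma) = (101.98 - 99.4) / (3*2.13) = 0.4038
Cpk = min(Cpu, Cpl) = 0.4038

0.4038


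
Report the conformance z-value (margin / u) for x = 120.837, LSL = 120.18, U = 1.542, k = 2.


u = U / k = 1.542 / 2 = 0.771
margin = |LSL - x| = |120.18 - 120.837| = 0.657
z = margin / u = 0.657 / 0.771
z = 0.8521

0.8521


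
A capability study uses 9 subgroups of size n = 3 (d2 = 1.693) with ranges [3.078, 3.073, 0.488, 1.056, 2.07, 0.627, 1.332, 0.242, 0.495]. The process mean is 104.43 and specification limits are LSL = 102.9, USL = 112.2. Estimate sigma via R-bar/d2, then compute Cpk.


R_bar = (3.078 + 3.073 + 0.488 + 1.056 + 2.07 + 0.627 + 1.332 + 0.242 + 0.495) / 9 = 1.3845556
sigma = R_bar / d2 = 1.3845556 / 1.693 = 0.81781193
Cp = (USL - LSL)/(6*sigma) = (112.2 - 102.9)/(6*0.81781193) = 1.8953
Cpu = (112.2 - 104.43)/(3*0.81781193) = 3.1670
Cpl = (104.43 - 102.9)/(3*0.81781193) = 0.6236
Cpk = min(Cpu, Cpl) = 0.6236

0.6236


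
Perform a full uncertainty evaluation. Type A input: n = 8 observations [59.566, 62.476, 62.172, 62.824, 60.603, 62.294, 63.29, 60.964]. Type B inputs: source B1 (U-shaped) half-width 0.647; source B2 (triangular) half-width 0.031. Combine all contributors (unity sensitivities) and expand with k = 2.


mean = (59.566 + 62.476 + 62.172 + 62.824 + 60.603 + 62.294 + 63.29 + 60.964) / 8 = 61.773625
s = sqrt(sum((x - mean)^2)/(n-1)) = 1.2663202
u_A = s / sqrt(n) = 1.2663202 / sqrt(8) = 0.4477118
u_B1 = 0.647 / sqrt(2) = 0.45749809
u_B2 = 0.031 / sqrt(6) = 0.012655697
uc = sqrt(0.4477118^2 + 0.45749809^2 + 0.012655697^2) = 0.64024255
U = k * uc = 2 * 0.64024255
U = 1.2805

1.2805


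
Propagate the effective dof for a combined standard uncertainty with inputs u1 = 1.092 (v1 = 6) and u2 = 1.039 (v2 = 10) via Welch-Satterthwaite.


uc = sqrt(u1^2 + u2^2) = sqrt(1.092^2 + 1.039^2) = 1.5073105
v_eff = uc^4 / (u1^4/v1 + u2^4/v2)
= 1.5073105^4 / (1.092^4/6 + 1.039^4/10)
= 5.1619156 / 0.35353162
v_eff = 14.6010

14.6010


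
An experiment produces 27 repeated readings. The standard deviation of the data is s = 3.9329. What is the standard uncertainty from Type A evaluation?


u_A = s / sqrt(n)
u_A = 3.9329 / sqrt(27)
u_A = 3.9329 / 5.1961524
u_A = 0.7569

0.7569


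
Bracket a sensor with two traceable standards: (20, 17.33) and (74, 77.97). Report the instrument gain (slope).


slope = (y2 - y1) / (x2 - x1)
= (77.97 - 17.33) / (74 - 20)
= 60.6400 / 54
= 1.1230

1.1230


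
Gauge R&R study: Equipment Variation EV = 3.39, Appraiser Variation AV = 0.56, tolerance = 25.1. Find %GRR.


GRR = sqrt(EV^2 + AV^2) = sqrt(3.39^2 + 0.56^2) = 3.4359424
%GRR = GRR / tol * 100 = 3.4359424 / 25.1 * 100
%GRR = 13.6890

13.6890


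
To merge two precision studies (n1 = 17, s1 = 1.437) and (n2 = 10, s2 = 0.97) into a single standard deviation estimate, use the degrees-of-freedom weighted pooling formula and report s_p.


s_p = sqrt(((n1-1)*s1^2 + (n2-1)*s2^2) / (n1+n2-2))
numerator = (17-1)*1.437^2 + (10-1)*0.97^2 = 33.039504 + 8.4681 = 41.507604
denominator = 17 + 10 - 2 = 25
s_p^2 = 41.507604 / 25 = 1.6603042
s_p = sqrt(1.6603042) = 1.2885

1.2885


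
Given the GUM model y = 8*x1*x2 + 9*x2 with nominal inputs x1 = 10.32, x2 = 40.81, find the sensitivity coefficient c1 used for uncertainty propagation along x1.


y = 8*x1*x2 + 9*x2
dy/dx1 = 8*x2
Evaluate at x2 = 40.81: c1 = 8 * 40.81
c1 = 326.4800

326.4800


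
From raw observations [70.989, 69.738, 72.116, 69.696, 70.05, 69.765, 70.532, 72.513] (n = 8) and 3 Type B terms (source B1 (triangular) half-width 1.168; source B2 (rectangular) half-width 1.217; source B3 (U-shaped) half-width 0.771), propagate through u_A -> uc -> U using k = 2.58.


mean = (70.989 + 69.738 + 72.116 + 69.696 + 70.05 + 69.765 + 70.532 + 72.513) / 8 = 70.674875
s = sqrt(sum((x - mean)^2)/(n-1)) = 1.1102706
u_A = s / sqrt(n) = 1.1102706 / sqrt(8) = 0.39253994
u_B1 = 1.168 / sqrt(6) = 0.476834
u_B2 = 1.217 / sqrt(3) = 0.70263528
u_B3 = 0.771 / sqrt(2) = 0.54517933
uc = sqrt(0.39253994^2 + 0.476834^2 + 0.70263528^2 + 0.54517933^2) = 1.0827627
U = k * uc = 2.58 * 1.0827627
U = 2.7935

2.7935


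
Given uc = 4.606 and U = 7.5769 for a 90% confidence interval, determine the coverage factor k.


k = U / uc
k = 7.5769 / 4.606
k = 1.645

1.645


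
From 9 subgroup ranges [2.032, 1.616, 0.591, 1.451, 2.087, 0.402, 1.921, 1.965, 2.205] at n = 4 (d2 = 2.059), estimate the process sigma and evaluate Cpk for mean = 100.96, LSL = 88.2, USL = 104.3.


R_bar = (2.032 + 1.616 + 0.591 + 1.451 + 2.087 + 0.402 + 1.921 + 1.965 + 2.205) / 9 = 1.5855556
sigma = R_bar / d2 = 1.5855556 / 2.059 = 0.770061
Cp = (USL - LSL)/(6*sigma) = (104.3 - 88.2)/(6*0.770061) = 3.4846
Cpu = (104.3 - 100.96)/(3*0.770061) = 1.4458
Cpl = (100.96 - 88.2)/(3*0.770061) = 5.5234
Cpk = min(Cpu, Cpl) = 1.4458

1.4458


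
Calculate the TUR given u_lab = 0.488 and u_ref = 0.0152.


TUR = u_lab / u_ref
= 0.488 / 0.0152
= 32.1053

32.1053


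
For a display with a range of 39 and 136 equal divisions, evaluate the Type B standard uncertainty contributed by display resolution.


resolution = range / divisions
resolution = 39 / 136 = 0.28676471
u_res = resolution / (2*sqrt(3))
u_res = 0.28676471 / 3.4641016
u_res = 0.0828

0.0828


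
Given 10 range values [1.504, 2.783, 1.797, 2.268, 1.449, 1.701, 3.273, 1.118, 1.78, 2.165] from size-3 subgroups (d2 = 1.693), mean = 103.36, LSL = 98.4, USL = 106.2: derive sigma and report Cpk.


R_bar = (1.504 + 2.783 + 1.797 + 2.268 + 1.449 + 1.701 + 3.273 + 1.118 + 1.78 + 2.165) / 10 = 1.9838
sigma = R_bar / d2 = 1.9838 / 1.693 = 1.1717661
Cp = (USL - LSL)/(6*sigma) = (106.2 - 98.4)/(6*1.1717661) = 1.1094
Cpu = (106.2 - 103.36)/(3*1.1717661) = 0.8079
Cpl = (103.36 - 98.4)/(3*1.1717661) = 1.4110
Cpk = min(Cpu, Cpl) = 0.8079

0.8079


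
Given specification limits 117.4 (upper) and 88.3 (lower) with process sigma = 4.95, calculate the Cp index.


Cp = (USL - LSL) / (6 * sigma)
= (117.4 - 88.3) / (6 * 4.95)
= 29.1000 / 29.7000
= 0.9798

0.9798


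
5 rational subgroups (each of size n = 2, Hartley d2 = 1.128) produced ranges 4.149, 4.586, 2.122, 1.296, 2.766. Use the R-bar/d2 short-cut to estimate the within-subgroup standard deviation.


R_bar = (4.149 + 4.586 + 2.122 + 1.296 + 2.766) / 5
R_bar = 14.919 / 5 = 2.9838
sigma_hat = R_bar / d2 = 2.9838 / 1.128 = 2.6452

2.6452


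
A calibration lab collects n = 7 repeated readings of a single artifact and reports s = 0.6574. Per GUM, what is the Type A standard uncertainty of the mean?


u_A = s / sqrt(n)
u_A = 0.6574 / sqrt(7)
u_A = 0.6574 / 2.6457513
u_A = 0.2485

0.2485


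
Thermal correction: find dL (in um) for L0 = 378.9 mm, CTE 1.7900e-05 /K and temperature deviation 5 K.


dL = L * alpha * dT
= 378.9 * 1.7900e-05 * 5
= 0.0339115 mm
dL_um = 0.0339115 * 1000 = 33.9115 um

33.9115


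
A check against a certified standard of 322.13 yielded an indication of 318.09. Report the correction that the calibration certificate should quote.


Correction = standard - reading
= 322.13 - 318.09
= 4.0400

4.0400


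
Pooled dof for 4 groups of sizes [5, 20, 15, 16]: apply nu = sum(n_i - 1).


nu = sum_i (n_i - 1)
nu = ((5 - 1) + (20 - 1) + (15 - 1) + (16 - 1))
nu = 4 + 19 + 14 + 15
nu = 52

52


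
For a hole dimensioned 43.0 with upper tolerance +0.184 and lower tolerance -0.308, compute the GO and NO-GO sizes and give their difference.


GO = nominal - lower_tol (smallest hole = maximum material condition)
GO = 43.0 - 0.308 = 42.692
NO-GO = nominal + upper_tol (largest hole = least material condition)
NO-GO = 43.0 + 0.184 = 43.184
spread = NO-GO - GO = 43.184 - 42.692 = 0.4920

0.4920


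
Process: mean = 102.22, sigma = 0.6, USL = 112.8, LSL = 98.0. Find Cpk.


Cpu = (USL - mean) / (3*sigma) = (112.8 - 102.22) / (3*0.6) = 5.8778
Cpl = (mean - LSL) / (3*sigma) = (102.22 - 98.0) / (3*0.6) = 2.3444
Cpk = min(Cpu, Cpl) = 2.3444

2.3444


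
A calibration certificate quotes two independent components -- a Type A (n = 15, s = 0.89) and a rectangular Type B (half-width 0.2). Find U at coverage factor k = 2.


u_A = s / sqrt(n) = 0.89 / sqrt(15) = 0.22979701
u_B = half_width / sqrt(3) = 0.2 / sqrt(3) = 0.11547005
uc = sqrt(u_A^2 + u_B^2) = sqrt(0.22979701^2 + 0.11547005^2) = 0.25717698
U = k * uc = 2 * 0.25717698
U = 0.5144

0.5144


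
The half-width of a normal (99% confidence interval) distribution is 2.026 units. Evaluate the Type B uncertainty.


u_B = half_width / 2.576
u_B = 2.026 / 2.576
u_B = 0.7865

0.7865


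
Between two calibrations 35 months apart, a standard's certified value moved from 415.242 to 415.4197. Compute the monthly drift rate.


rate = (v2 - v1) / months
= (415.4197 - 415.242) / 35
= 0.1777 / 35
= 0.0051

0.0051


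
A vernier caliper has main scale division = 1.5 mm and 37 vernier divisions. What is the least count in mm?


LC = MSD / n_div
= 1.5 / 37
= 0.0405

0.0405


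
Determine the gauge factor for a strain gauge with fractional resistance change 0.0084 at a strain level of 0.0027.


GF = (dR/R) / epsilon
= 0.0084 / 0.0027
= 3.1111

3.1111


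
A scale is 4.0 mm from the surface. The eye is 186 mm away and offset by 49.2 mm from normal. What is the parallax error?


error = h * offset / d
= 4.0 * 49.2 / 186
= 1.0581

1.0581


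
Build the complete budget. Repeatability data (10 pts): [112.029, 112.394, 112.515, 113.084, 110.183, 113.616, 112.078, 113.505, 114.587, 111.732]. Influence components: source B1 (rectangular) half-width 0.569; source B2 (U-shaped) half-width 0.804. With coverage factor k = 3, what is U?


mean = (112.029 + 112.394 + 112.515 + 113.084 + 110.183 + 113.616 + 112.078 + 113.505 + 114.587 + 111.732) / 10 = 112.5723
s = sqrt(sum((x - mean)^2)/(n-1)) = 1.2142456
u_A = s / sqrt(n) = 1.2142456 / sqrt(10) = 0.38397817
u_B1 = 0.569 / sqrt(3) = 0.3285123
u_B2 = 0.804 / sqrt(2) = 0.56851385
uc = sqrt(0.38397817^2 + 0.3285123^2 + 0.56851385^2) = 0.76063629
U = k * uc = 3 * 0.76063629
U = 2.2819

2.2819


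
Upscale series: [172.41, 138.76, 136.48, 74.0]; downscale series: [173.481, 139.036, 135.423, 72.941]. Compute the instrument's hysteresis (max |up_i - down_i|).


|172.41 - 173.481| = 1.0710
|138.76 - 139.036| = 0.2760
|136.48 - 135.423| = 1.0570
|74.0 - 72.941| = 1.0590
hysteresis = max(diffs) = 1.0710

1.0710


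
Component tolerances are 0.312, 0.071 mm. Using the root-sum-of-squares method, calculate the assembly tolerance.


RSS = sqrt(0.312^2 + 0.071^2)
= sqrt(0.102385)
= 0.3200

0.3200


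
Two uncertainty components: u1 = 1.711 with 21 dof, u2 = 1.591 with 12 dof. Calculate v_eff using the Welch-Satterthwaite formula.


uc = sqrt(u1^2 + u2^2) = sqrt(1.711^2 + 1.591^2) = 2.3364079
v_eff = uc^4 / (u1^4/v1 + u2^4/v2)
= 2.3364079^4 / (1.711^4/21 + 1.591^4/12)
= 29.798518 / 0.94206192
v_eff = 31.6312

31.6312


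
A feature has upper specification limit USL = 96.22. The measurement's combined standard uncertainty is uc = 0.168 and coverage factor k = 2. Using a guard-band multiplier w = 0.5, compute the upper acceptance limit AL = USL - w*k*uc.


U = k * uc = 2 * 0.168 = 0.336
guard band g = w * U = 0.5 * 0.336 = 0.168
AL = USL - g = 96.22 - 0.168
AL = 96.0520

96.0520


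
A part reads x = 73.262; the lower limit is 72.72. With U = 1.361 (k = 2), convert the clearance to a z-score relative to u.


u = U / k = 1.361 / 2 = 0.6805
margin = |LSL - x| = |72.72 - 73.262| = 0.542
z = margin / u = 0.542 / 0.6805
z = 0.7965

0.7965


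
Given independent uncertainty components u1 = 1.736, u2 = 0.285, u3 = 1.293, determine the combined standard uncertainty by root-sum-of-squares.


uc = sqrt(1.736^2 + 0.285^2 + 1.293^2)
uc = sqrt(4.76677)
uc = 2.1833

2.1833


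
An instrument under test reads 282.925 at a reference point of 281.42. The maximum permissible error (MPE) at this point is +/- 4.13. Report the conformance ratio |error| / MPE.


e = indication - reference = 282.925 - 281.42 = 1.5050
|e| = 1.5050
ratio = |e| / MPE = 1.5050 / 4.13
ratio = 0.3644

0.3644


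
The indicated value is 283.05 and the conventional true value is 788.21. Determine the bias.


Systematic error = measured - true
= 283.05 - 788.21
= -505.1600

-505.1600


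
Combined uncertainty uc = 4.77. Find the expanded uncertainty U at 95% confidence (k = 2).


U = k * uc
U = 2 * 4.77
U = 9.5400

9.5400


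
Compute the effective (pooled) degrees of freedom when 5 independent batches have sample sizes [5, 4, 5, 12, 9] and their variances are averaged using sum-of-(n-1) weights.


nu = sum_i (n_i - 1)
nu = ((5 - 1) + (4 - 1) + (5 - 1) + (12 - 1) + (9 - 1))
nu = 4 + 3 + 4 + 11 + 8
nu = 30

30


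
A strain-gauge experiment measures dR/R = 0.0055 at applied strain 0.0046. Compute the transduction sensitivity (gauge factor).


GF = (dR/R) / epsilon
= 0.0055 / 0.0046
= 1.1957

1.1957


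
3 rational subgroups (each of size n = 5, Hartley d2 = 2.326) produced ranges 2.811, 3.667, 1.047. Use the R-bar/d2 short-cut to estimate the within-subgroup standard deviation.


R_bar = (2.811 + 3.667 + 1.047) / 3
R_bar = 7.525 / 3 = 2.5083333
sigma_hat = R_bar / d2 = 2.5083333 / 2.326 = 1.0784

1.0784


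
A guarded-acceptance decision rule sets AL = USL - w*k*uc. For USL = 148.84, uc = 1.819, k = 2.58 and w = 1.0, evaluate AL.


U = k * uc = 2.58 * 1.819 = 4.69302
guard band g = w * U = 1.0 * 4.69302 = 4.69302
AL = USL - g = 148.84 - 4.69302
AL = 144.1470

144.1470


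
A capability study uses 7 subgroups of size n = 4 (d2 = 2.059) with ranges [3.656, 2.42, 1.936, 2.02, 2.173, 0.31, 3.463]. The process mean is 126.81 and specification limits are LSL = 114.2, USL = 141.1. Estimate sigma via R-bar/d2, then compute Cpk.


R_bar = (3.656 + 2.42 + 1.936 + 2.02 + 2.173 + 0.31 + 3.463) / 7 = 2.2825714
sigma = R_bar / d2 = 2.2825714 / 2.059 = 1.1085825
Cp = (USL - LSL)/(6*sigma) = (141.1 - 114.2)/(6*1.1085825) = 4.0442
Cpu = (141.1 - 126.81)/(3*1.1085825) = 4.2968
Cpl = (126.81 - 114.2)/(3*1.1085825) = 3.7916
Cpk = min(Cpu, Cpl) = 3.7916

3.7916


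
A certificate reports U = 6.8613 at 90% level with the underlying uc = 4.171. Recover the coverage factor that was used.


k = U / uc
k = 6.8613 / 4.171
k = 1.645

1.645


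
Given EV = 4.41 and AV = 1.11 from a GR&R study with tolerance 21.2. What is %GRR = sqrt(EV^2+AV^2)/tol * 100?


GRR = sqrt(EV^2 + AV^2) = sqrt(4.41^2 + 1.11^2) = 4.5475488
%GRR = GRR / tol * 100 = 4.5475488 / 21.2 * 100
%GRR = 21.4507

21.4507


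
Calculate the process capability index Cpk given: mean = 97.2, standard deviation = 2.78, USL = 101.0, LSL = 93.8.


Cpu = (USL - mean) / (3*sigma) = (101.0 - 97.2) / (3*2.78) = 0.4556
Cpl = (mean - LSL) / (3*sigma) = (97.2 - 93.8) / (3*2.78) = 0.4077
Cpk = min(Cpu, Cpl) = 0.4077

0.4077


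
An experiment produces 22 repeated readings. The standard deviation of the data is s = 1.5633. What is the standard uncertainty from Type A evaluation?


u_A = s / sqrt(n)
u_A = 1.5633 / sqrt(22)
u_A = 1.5633 / 4.6904158
u_A = 0.3333

0.3333


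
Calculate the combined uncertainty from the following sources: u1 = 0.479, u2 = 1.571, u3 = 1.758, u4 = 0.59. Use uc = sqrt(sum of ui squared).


uc = sqrt(0.479^2 + 1.571^2 + 1.758^2 + 0.59^2)
uc = sqrt(6.136146)
uc = 2.4771

2.4771


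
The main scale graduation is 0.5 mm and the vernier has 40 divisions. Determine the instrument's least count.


LC = MSD / n_div
= 0.5 / 40
= 0.0125

0.0125


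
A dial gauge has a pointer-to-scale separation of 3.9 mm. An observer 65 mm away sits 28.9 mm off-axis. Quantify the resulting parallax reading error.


error = h * offset / d
= 3.9 * 28.9 / 65
= 1.7340

1.7340


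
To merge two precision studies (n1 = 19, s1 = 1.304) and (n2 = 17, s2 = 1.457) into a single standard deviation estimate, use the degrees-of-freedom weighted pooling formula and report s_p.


s_p = sqrt(((n1-1)*s1^2 + (n2-1)*s2^2) / (n1+n2-2))
numerator = (19-1)*1.304^2 + (17-1)*1.457^2 = 30.607488 + 33.965584 = 64.573072
denominator = 19 + 17 - 2 = 34
s_p^2 = 64.573072 / 34 = 1.899208
s_p = sqrt(1.899208) = 1.3781

1.3781


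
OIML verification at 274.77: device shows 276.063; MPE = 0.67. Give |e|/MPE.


e = indication - reference = 276.063 - 274.77 = 1.2930
|e| = 1.2930
ratio = |e| / MPE = 1.2930 / 0.67
ratio = 1.9299

1.9299


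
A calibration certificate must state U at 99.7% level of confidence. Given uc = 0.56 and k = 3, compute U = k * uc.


U = k * uc
U = 3 * 0.56
U = 1.6800

1.6800


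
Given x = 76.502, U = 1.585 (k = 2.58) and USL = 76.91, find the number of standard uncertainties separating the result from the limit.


u = U / k = 1.585 / 2.58 = 0.61434109
margin = |USL - x| = |76.91 - 76.502| = 0.408
z = margin / u = 0.408 / 0.61434109
z = 0.6641

0.6641


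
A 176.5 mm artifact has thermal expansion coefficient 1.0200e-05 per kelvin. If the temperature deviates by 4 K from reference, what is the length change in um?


dL = L * alpha * dT
= 176.5 * 1.0200e-05 * 4
= 0.0072012 mm
dL_um = 0.0072012 * 1000 = 7.2012 um

7.2012


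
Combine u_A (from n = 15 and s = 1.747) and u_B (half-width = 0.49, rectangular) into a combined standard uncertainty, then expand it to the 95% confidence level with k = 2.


u_A = s / sqrt(n) = 1.747 / sqrt(15) = 0.45107346
u_B = half_width / sqrt(3) = 0.49 / sqrt(3) = 0.28290163
uc = sqrt(u_A^2 + u_B^2) = sqrt(0.45107346^2 + 0.28290163^2) = 0.53244774
U = k * uc = 2 * 0.53244774
U = 1.0649

1.0649


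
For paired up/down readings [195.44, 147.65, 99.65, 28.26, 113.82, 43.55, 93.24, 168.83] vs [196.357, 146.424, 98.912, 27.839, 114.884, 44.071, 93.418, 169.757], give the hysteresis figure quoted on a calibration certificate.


|195.44 - 196.357| = 0.9170
|147.65 - 146.424| = 1.2260
|99.65 - 98.912| = 0.7380
|28.26 - 27.839| = 0.4210
|113.82 - 114.884| = 1.0640
|43.55 - 44.071| = 0.5210
|93.24 - 93.418| = 0.1780
|168.83 - 169.757| = 0.9270
hysteresis = max(diffs) = 1.2260

1.2260


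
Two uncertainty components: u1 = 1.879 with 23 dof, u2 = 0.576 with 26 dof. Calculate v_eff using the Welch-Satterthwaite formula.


uc = sqrt(u1^2 + u2^2) = sqrt(1.879^2 + 0.576^2) = 1.9653033
v_eff = uc^4 / (u1^4/v1 + u2^4/v2)
= 1.9653033^4 / (1.879^4/23 + 0.576^4/26)
= 14.918266 / 0.5462087
v_eff = 27.3124

27.3124


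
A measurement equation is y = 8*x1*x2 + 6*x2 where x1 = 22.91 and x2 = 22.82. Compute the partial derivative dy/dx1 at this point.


y = 8*x1*x2 + 6*x2
dy/dx1 = 8*x2
Evaluate at x2 = 22.82: c1 = 8 * 22.82
c1 = 182.5600

182.5600


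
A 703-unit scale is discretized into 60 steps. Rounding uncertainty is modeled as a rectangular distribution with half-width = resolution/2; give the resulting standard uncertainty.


resolution = range / divisions
resolution = 703 / 60 = 11.716667
u_res = resolution / (2*sqrt(3))
u_res = 11.716667 / 3.4641016
u_res = 3.3823

3.3823


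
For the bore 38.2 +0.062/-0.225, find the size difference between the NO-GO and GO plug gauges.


GO = nominal - lower_tol (smallest hole = maximum material condition)
GO = 38.2 - 0.225 = 37.975
NO-GO = nominal + upper_tol (largest hole = least material condition)
NO-GO = 38.2 + 0.062 = 38.262
spread = NO-GO - GO = 38.262 - 37.975 = 0.2870

0.2870


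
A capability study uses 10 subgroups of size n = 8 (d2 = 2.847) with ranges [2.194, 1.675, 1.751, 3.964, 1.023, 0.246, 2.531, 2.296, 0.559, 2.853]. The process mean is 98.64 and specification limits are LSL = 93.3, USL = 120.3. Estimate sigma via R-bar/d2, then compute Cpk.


R_bar = (2.194 + 1.675 + 1.751 + 3.964 + 1.023 + 0.246 + 2.531 + 2.296 + 0.559 + 2.853) / 10 = 1.9092
sigma = R_bar / d2 = 1.9092 / 2.847 = 0.67060063
Cp = (USL - LSL)/(6*sigma) = (120.3 - 93.3)/(6*0.67060063) = 6.7104
Cpu = (120.3 - 98.64)/(3*0.67060063) = 10.7665
Cpl = (98.64 - 93.3)/(3*0.67060063) = 2.6543
Cpk = min(Cpu, Cpl) = 2.6543

2.6543


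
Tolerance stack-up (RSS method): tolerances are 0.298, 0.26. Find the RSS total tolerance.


RSS = sqrt(0.298^2 + 0.26^2)
= sqrt(0.156404)
= 0.3955

0.3955


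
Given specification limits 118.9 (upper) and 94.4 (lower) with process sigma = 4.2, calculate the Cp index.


Cp = (USL - LSL) / (6 * sigma)
= (118.9 - 94.4) / (6 * 4.2)
= 24.5000 / 25.2000
= 0.9722

0.9722


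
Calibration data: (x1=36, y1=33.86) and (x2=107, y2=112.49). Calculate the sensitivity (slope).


slope = (y2 - y1) / (x2 - x1)
= (112.49 - 33.86) / (107 - 36)
= 78.6300 / 71
= 1.1075

1.1075


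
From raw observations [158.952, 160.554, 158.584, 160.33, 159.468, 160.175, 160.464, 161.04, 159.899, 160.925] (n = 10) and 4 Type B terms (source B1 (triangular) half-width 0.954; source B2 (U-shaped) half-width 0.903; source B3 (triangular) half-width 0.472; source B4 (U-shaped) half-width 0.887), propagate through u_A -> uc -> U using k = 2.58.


mean = (158.952 + 160.554 + 158.584 + 160.33 + 159.468 + 160.175 + 160.464 + 161.04 + 159.899 + 160.925) / 10 = 160.0391
s = sqrt(sum((x - mean)^2)/(n-1)) = 0.81515226
u_A = s / sqrt(n) = 0.81515226 / sqrt(10) = 0.25777378
u_B1 = 0.954 / sqrt(6) = 0.38946887
u_B2 = 0.903 / sqrt(2) = 0.63851742
u_B3 = 0.472 / sqrt(6) = 0.19269319
u_B4 = 0.887 / sqrt(2) = 0.62720371
uc = sqrt(0.25777378^2 + 0.38946887^2 + 0.63851742^2 + 0.19269319^2 + 0.62720371^2) = 1.0277903
U = k * uc = 2.58 * 1.0277903
U = 2.6517

2.6517


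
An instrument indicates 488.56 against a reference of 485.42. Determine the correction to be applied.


Correction = standard - reading
= 485.42 - 488.56
= -3.1400

-3.1400


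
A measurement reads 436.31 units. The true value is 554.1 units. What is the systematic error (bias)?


Systematic error = measured - true
= 436.31 - 554.1
= -117.7900

-117.7900


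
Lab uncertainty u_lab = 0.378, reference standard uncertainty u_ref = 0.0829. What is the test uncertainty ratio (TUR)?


TUR = u_lab / u_ref
= 0.378 / 0.0829
= 4.5597

4.5597


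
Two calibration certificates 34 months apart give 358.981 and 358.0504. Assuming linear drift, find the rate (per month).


rate = (v2 - v1) / months
= (358.0504 - 358.981) / 34
= -0.9306 / 34
= -0.0274

-0.0274


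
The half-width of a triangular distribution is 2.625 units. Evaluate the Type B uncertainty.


u_B = half_width / sqrt(6)
u_B = 2.625 / 2.4494897
u_B = 1.0717

1.0717


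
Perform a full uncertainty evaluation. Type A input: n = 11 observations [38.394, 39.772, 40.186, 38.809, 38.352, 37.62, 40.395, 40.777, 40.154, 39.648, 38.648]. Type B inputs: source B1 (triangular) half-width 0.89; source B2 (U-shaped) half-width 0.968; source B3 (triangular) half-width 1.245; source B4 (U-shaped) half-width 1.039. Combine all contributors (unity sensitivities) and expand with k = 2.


mean = (38.394 + 39.772 + 40.186 + 38.809 + 38.352 + 37.62 + 40.395 + 40.777 + 40.154 + 39.648 + 38.648) / 11 = 39.34136364
s = sqrt(sum((x - mean)^2)/(n-1)) = 1.0211787
u_A = s / sqrt(n) = 1.0211787 / sqrt(11) = 0.30789696
u_B1 = 0.89 / sqrt(6) = 0.36334098
u_B2 = 0.968 / sqrt(2) = 0.68447936
u_B3 = 1.245 / sqrt(6) = 0.50826912
u_B4 = 1.039 / sqrt(2) = 0.73468395
uc = sqrt(0.30789696^2 + 0.36334098^2 + 0.68447936^2 + 0.50826912^2 + 0.73468395^2) = 1.2220586
U = k * uc = 2 * 1.2220586
U = 2.4441

2.4441


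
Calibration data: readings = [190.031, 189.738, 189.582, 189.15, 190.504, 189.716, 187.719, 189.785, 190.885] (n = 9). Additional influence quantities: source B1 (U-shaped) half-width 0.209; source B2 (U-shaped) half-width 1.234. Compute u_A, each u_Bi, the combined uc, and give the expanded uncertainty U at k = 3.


mean = (190.031 + 189.738 + 189.582 + 189.15 + 190.504 + 189.716 + 187.719 + 189.785 + 190.885) / 9 = 189.6788889
s = sqrt(sum((x - mean)^2)/(n-1)) = 0.89483943
u_A = s / sqrt(n) = 0.89483943 / sqrt(9) = 0.29827981
u_B1 = 0.209 / sqrt(2) = 0.14778532
u_B2 = 1.234 / sqrt(2) = 0.87256977
uc = sqrt(0.29827981^2 + 0.14778532^2 + 0.87256977^2) = 0.93391078
U = k * uc = 3 * 0.93391078
U = 2.8017

2.8017


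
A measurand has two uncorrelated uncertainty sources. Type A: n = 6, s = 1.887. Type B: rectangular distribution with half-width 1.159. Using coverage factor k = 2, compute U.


u_A = s / sqrt(n) = 1.887 / sqrt(6) = 0.77036452
u_B = half_width / sqrt(3) = 1.159 / sqrt(3) = 0.66914896
uc = sqrt(u_A^2 + u_B^2) = sqrt(0.77036452^2 + 0.66914896^2) = 1.0204028
U = k * uc = 2 * 1.0204028
U = 2.0408

2.0408


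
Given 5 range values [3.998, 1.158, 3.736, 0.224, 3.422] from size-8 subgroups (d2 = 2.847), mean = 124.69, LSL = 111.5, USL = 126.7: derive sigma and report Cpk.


R_bar = (3.998 + 1.158 + 3.736 + 0.224 + 3.422) / 5 = 2.5076
sigma = R_bar / d2 = 2.5076 / 2.847 = 0.88078679
Cp = (USL - LSL)/(6*sigma) = (126.7 - 111.5)/(6*0.88078679) = 2.8762
Cpu = (126.7 - 124.69)/(3*0.88078679) = 0.7607
Cpl = (124.69 - 111.5)/(3*0.88078679) = 4.9917
Cpk = min(Cpu, Cpl) = 0.7607

0.7607


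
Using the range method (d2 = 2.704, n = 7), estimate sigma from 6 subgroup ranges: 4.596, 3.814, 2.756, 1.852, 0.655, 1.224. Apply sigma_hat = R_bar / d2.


R_bar = (4.596 + 3.814 + 2.756 + 1.852 + 0.655 + 1.224) / 6
R_bar = 14.897 / 6 = 2.4828333
sigma_hat = R_bar / d2 = 2.4828333 / 2.704 = 0.9182

0.9182


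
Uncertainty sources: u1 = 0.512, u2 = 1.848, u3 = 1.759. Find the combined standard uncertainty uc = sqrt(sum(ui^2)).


uc = sqrt(0.512^2 + 1.848^2 + 1.759^2)
uc = sqrt(6.771329)
uc = 2.6022

2.6022


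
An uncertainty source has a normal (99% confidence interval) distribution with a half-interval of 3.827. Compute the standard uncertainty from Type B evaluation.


u_B = half_width / 2.576
u_B = 3.827 / 2.576
u_B = 1.4856

1.4856


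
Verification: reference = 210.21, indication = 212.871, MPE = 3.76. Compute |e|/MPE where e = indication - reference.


e = indication - reference = 212.871 - 210.21 = 2.6610
|e| = 2.6610
ratio = |e| / MPE = 2.6610 / 3.76
ratio = 0.7077

0.7077


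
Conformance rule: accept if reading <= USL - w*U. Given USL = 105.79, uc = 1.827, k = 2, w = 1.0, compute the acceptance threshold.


U = k * uc = 2 * 1.827 = 3.654
guard band g = w * U = 1.0 * 3.654 = 3.654
AL = USL - g = 105.79 - 3.654
AL = 102.1360

102.1360


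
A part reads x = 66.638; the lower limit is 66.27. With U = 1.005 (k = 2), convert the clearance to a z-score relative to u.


u = U / k = 1.005 / 2 = 0.5025
margin = |LSL - x| = |66.27 - 66.638| = 0.368
z = margin / u = 0.368 / 0.5025
z = 0.7323

0.7323


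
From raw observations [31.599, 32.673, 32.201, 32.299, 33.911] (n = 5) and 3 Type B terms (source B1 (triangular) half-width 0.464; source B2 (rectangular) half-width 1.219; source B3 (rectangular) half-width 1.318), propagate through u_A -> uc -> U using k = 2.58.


mean = (31.599 + 32.673 + 32.201 + 32.299 + 33.911) / 5 = 32.5366
s = sqrt(sum((x - mean)^2)/(n-1)) = 0.8596155
u_A = s / sqrt(n) = 0.8596155 / sqrt(5) = 0.38443174
u_B1 = 0.464 / sqrt(6) = 0.18942721
u_B2 = 1.219 / sqrt(3) = 0.70378998
u_B3 = 1.318 / sqrt(3) = 0.76094765
uc = sqrt(0.38443174^2 + 0.18942721^2 + 0.70378998^2 + 0.76094765^2) = 1.1216203
U = k * uc = 2.58 * 1.1216203
U = 2.8938

2.8938


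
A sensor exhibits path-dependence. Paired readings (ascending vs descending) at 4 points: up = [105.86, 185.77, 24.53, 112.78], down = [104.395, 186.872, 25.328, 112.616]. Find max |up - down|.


|105.86 - 104.395| = 1.4650
|185.77 - 186.872| = 1.1020
|24.53 - 25.328| = 0.7980
|112.78 - 112.616| = 0.1640
hysteresis = max(diffs) = 1.4650

1.4650


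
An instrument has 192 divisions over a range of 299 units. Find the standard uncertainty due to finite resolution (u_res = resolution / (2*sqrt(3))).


resolution = range / divisions
resolution = 299 / 192 = 1.5572917
u_res = resolution / (2*sqrt(3))
u_res = 1.5572917 / 3.4641016
u_res = 0.4496

0.4496


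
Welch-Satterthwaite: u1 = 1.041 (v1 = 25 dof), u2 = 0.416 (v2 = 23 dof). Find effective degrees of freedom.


uc = sqrt(u1^2 + u2^2) = sqrt(1.041^2 + 0.416^2) = 1.1210428
v_eff = uc^4 / (u1^4/v1 + u2^4/v2)
= 1.1210428^4 / (1.041^4/25 + 0.416^4/23)
= 1.5793878 / 0.048276684
v_eff = 32.7153

32.7153


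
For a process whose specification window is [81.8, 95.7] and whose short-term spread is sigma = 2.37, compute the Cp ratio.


Cp = (USL - LSL) / (6 * sigma)
= (95.7 - 81.8) / (6 * 2.37)
= 13.9000 / 14.2200
= 0.9775

0.9775


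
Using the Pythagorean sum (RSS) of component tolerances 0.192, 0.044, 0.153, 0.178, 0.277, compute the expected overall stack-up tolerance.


RSS = sqrt(0.192^2 + 0.044^2 + 0.153^2 + 0.178^2 + 0.277^2)
= sqrt(0.170622)
= 0.4131

0.4131


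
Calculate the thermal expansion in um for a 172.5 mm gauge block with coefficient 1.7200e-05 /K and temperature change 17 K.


dL = L * alpha * dT
= 172.5 * 1.7200e-05 * 17
= 0.0504390 mm
dL_um = 0.0504390 * 1000 = 50.4390 um

50.4390


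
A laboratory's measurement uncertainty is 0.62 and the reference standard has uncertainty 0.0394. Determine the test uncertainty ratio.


TUR = u_lab / u_ref
= 0.62 / 0.0394
= 15.7360

15.7360


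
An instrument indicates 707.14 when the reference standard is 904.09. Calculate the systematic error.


Systematic error = measured - true
= 707.14 - 904.09
= -196.9500

-196.9500


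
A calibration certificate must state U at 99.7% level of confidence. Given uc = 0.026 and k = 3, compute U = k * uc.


U = k * uc
U = 3 * 0.026
U = 0.0780

0.0780


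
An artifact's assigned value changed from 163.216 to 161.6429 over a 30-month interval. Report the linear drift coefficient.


rate = (v2 - v1) / months
= (161.6429 - 163.216) / 30
= -1.5731 / 30
= -0.0524

-0.0524


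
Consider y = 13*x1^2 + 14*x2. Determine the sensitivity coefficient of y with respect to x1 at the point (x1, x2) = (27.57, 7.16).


y = 13*x1^2 + 14*x2
dy/dx1 = 2*13*x1
Evaluate at x1 = 27.57: c1 = 26 * 27.57
c1 = 716.8200

716.8200


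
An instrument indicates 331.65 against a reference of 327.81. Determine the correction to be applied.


Correction = standard - reading
= 327.81 - 331.65
= -3.8400

-3.8400


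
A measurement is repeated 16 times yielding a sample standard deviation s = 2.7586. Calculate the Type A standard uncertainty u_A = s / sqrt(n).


u_A = s / sqrt(n)
u_A = 2.7586 / sqrt(16)
u_A = 2.7586 / 4
u_A = 0.6896

0.6896


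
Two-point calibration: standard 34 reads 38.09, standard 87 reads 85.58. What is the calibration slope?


slope = (y2 - y1) / (x2 - x1)
= (85.58 - 38.09) / (87 - 34)
= 47.4900 / 53
= 0.8960

0.8960


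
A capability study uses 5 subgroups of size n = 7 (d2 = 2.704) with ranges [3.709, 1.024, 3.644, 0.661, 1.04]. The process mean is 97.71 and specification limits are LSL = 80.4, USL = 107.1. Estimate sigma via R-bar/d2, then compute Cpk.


R_bar = (3.709 + 1.024 + 3.644 + 0.661 + 1.04) / 5 = 2.0156
sigma = R_bar / d2 = 2.0156 / 2.704 = 0.7454142
Cp = (USL - LSL)/(6*sigma) = (107.1 - 80.4)/(6*0.7454142) = 5.9698
Cpu = (107.1 - 97.71)/(3*0.7454142) = 4.1990
Cpl = (97.71 - 80.4)/(3*0.7454142) = 7.7407
Cpk = min(Cpu, Cpl) = 4.1990

4.1990


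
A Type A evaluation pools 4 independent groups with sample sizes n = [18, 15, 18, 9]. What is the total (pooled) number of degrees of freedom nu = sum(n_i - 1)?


nu = sum_i (n_i - 1)
nu = ((18 - 1) + (15 - 1) + (18 - 1) + (9 - 1))
nu = 17 + 14 + 17 + 8
nu = 56

56


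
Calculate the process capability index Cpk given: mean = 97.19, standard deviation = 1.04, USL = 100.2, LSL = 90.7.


Cpu = (USL - mean) / (3*sigma) = (100.2 - 97.19) / (3*1.04) = 0.9647
Cpl = (mean - LSL) / (3*sigma) = (97.19 - 90.7) / (3*1.04) = 2.0801
Cpk = min(Cpu, Cpl) = 0.9647

0.9647


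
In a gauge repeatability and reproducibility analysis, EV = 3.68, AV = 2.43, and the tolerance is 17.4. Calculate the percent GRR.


GRR = sqrt(EV^2 + AV^2) = sqrt(3.68^2 + 2.43^2) = 4.4099093
%GRR = GRR / tol * 100 = 4.4099093 / 17.4 * 100
%GRR = 25.3443

25.3443


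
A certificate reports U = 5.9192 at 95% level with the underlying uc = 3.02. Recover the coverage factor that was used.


k = U / uc
k = 5.9192 / 3.02
k = 1.96

1.96


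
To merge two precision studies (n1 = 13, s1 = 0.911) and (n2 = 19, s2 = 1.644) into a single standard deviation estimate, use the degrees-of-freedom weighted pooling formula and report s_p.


s_p = sqrt(((n1-1)*s1^2 + (n2-1)*s2^2) / (n1+n2-2))
numerator = (13-1)*0.911^2 + (19-1)*1.644^2 = 9.959052 + 48.649248 = 58.6083
denominator = 13 + 19 - 2 = 30
s_p^2 = 58.6083 / 30 = 1.95361
s_p = sqrt(1.95361) = 1.3977

1.3977


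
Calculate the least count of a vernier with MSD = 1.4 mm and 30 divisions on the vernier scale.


LC = MSD / n_div
= 1.4 / 30
= 0.0467

0.0467


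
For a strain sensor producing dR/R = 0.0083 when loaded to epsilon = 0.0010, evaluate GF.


GF = (dR/R) / epsilon
= 0.0083 / 0.0010
= 8.3000

8.3000


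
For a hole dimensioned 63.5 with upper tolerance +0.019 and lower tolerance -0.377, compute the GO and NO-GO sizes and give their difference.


GO = nominal - lower_tol (smallest hole = maximum material condition)
GO = 63.5 - 0.377 = 63.123
NO-GO = nominal + upper_tol (largest hole = least material condition)
NO-GO = 63.5 + 0.019 = 63.519
spread = NO-GO - GO = 63.519 - 63.123 = 0.3960

0.3960


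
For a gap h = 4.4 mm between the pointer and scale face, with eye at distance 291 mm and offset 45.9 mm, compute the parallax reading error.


error = h * offset / d
= 4.4 * 45.9 / 291
= 0.6940

0.6940


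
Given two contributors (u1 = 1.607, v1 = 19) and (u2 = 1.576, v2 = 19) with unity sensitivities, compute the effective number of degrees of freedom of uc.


uc = sqrt(u1^2 + u2^2) = sqrt(1.607^2 + 1.576^2) = 2.2508276
v_eff = uc^4 / (u1^4/v1 + u2^4/v2)
= 2.2508276^4 / (1.607^4/19 + 1.576^4/19)
= 25.666635 / 0.675694
v_eff = 37.9856

37.9856


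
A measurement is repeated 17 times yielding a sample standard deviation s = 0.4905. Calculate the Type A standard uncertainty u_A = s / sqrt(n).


u_A = s / sqrt(n)
u_A = 0.4905 / sqrt(17)
u_A = 0.4905 / 4.1231056
u_A = 0.1190

0.1190


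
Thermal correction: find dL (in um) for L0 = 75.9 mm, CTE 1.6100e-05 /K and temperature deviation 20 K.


dL = L * alpha * dT
= 75.9 * 1.6100e-05 * 20
= 0.0244398 mm
dL_um = 0.0244398 * 1000 = 24.4398 um

24.4398


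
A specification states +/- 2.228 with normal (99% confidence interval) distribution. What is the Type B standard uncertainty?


u_B = half_width / 2.576
u_B = 2.228 / 2.576
u_B = 0.8649

0.8649


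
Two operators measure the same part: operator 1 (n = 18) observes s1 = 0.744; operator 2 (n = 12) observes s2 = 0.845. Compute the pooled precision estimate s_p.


s_p = sqrt(((n1-1)*s1^2 + (n2-1)*s2^2) / (n1+n2-2))
numerator = (18-1)*0.744^2 + (12-1)*0.845^2 = 9.410112 + 7.854275 = 17.264387
denominator = 18 + 12 - 2 = 28
s_p^2 = 17.264387 / 28 = 0.61658525
s_p = sqrt(0.61658525) = 0.7852

0.7852


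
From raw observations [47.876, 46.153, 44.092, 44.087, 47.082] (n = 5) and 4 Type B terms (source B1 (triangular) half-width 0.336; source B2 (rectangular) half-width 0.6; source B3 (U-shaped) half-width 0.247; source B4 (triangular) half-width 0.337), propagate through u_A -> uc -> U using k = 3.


mean = (47.876 + 46.153 + 44.092 + 44.087 + 47.082) / 5 = 45.858
s = sqrt(sum((x - mean)^2)/(n-1)) = 1.7257406
u_A = s / sqrt(n) = 1.7257406 / sqrt(5) = 0.77177466
u_B1 = 0.336 / sqrt(6) = 0.13717143
u_B2 = 0.6 / sqrt(3) = 0.34641016
u_B3 = 0.247 / sqrt(2) = 0.17465537
u_B4 = 0.337 / sqrt(6) = 0.13757967
uc = sqrt(0.77177466^2 + 0.13717143^2 + 0.34641016^2 + 0.17465537^2 + 0.13757967^2) = 0.88537268
U = k * uc = 3 * 0.88537268
U = 2.6561

2.6561


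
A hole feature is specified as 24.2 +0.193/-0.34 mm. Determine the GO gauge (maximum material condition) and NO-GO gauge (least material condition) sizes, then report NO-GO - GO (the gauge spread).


GO = nominal - lower_tol (smallest hole = maximum material condition)
GO = 24.2 - 0.34 = 23.86
NO-GO = nominal + upper_tol (largest hole = least material condition)
NO-GO = 24.2 + 0.193 = 24.393
spread = NO-GO - GO = 24.393 - 23.86 = 0.5330

0.5330
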